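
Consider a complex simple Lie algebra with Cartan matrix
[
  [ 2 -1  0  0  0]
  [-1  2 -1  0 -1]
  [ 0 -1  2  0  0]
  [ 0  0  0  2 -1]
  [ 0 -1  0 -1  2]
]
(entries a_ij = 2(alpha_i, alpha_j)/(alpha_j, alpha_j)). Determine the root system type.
The matrix has rank 5 with 2's on the diagonal. Reading the off-diagonal entries as Dynkin edges (a single edge where a_ij = a_ji = -1; a double or triple edge where a_ij * a_ji = 2 or 3), the diagram is a chain of 3 nodes with a fork of two nodes at one end (D_5). One simple-root ordering that puts it in standard form is (alpha_4, alpha_5, alpha_2, alpha_3, alpha_1). So the algebra is type D_5, i.e. so(10).

D_5 (so(10))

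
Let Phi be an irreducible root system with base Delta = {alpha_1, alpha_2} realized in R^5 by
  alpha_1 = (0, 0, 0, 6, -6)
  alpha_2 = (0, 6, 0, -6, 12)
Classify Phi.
G2

Compute the Cartan integers a_ij = 2(alpha_i, alpha_j)/(alpha_j, alpha_j); the resulting 2x2 Cartan matrix is
[[2, -1], [-3, 2]].
The roots have two lengths (squared-length ratio 3:1); the short ones are alpha_{1}. The associated Dynkin diagram is two nodes joined by a triple edge (G_2), so the type is G_2.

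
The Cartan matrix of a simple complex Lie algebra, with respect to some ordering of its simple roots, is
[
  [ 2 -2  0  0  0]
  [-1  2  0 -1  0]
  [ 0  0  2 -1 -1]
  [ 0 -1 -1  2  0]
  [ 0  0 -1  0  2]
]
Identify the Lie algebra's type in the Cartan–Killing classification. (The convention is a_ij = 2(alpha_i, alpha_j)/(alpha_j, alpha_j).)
C_5

The matrix has rank 5 with 2's on the diagonal. Reading the off-diagonal entries as Dynkin edges (a single edge where a_ij = a_ji = -1; a double or triple edge where a_ij * a_ji = 2 or 3), the diagram is a chain of 5 nodes with a double edge at one end; the terminal node there is the unique long simple root (C_5). One simple-root ordering that puts it in standard form is (alpha_5, alpha_3, alpha_4, alpha_2, alpha_1). So the algebra is type C_5, i.e. sp(10).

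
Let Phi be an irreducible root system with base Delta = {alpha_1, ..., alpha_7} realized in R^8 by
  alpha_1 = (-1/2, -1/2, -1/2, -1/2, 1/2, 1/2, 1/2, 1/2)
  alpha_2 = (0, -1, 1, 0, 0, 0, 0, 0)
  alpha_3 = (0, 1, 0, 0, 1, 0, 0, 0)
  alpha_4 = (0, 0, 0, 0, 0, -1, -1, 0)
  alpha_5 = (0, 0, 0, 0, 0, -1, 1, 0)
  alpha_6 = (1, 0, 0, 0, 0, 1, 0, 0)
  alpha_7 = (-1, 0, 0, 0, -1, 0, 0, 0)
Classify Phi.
Compute the Cartan integers a_ij = 2(alpha_i, alpha_j)/(alpha_j, alpha_j); the resulting 7x7 Cartan matrix is
[[2, 0, 0, -1, 0, 0, 0], [0, 2, -1, 0, 0, 0, 0], [0, -1, 2, 0, 0, 0, -1], [-1, 0, 0, 2, 0, -1, 0], [0, 0, 0, 0, 2, -1, 0], [0, 0, 0, -1, -1, 2, -1], [0, 0, -1, 0, 0, -1, 2]].
All simple roots have the same length, so the diagram is simply laced. The associated Dynkin diagram is a chain of 6 nodes with one extra node attached to the third node from one end (E_7), so the type is E_7.

type E_7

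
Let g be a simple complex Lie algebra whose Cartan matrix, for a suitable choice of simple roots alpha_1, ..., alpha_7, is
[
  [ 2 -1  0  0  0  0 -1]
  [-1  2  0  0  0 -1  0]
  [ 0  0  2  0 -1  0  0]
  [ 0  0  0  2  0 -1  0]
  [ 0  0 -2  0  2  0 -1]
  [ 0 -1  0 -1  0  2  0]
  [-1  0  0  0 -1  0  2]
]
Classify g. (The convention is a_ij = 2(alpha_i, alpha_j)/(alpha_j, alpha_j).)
The matrix has rank 7 with 2's on the diagonal. Reading the off-diagonal entries as Dynkin edges (a single edge where a_ij = a_ji = -1; a double or triple edge where a_ij * a_ji = 2 or 3), the diagram is a chain of 7 nodes with a double edge at one end; the terminal node there is the unique short simple root (B_7). One simple-root ordering that puts it in standard form is (alpha_4, alpha_6, alpha_2, alpha_1, alpha_7, alpha_5, alpha_3). So the algebra is type B_7, i.e. so(15).

B_7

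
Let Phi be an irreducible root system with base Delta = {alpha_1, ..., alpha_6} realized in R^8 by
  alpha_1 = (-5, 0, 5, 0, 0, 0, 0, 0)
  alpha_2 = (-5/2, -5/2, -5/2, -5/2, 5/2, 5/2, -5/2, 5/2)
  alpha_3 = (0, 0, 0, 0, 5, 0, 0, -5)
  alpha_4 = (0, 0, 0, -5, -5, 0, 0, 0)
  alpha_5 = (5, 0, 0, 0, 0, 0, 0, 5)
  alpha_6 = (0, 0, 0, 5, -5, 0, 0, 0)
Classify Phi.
E_6

Compute the Cartan integers a_ij = 2(alpha_i, alpha_j)/(alpha_j, alpha_j); the resulting 6x6 Cartan matrix is
[[2, 0, 0, 0, -1, 0], [0, 2, 0, 0, 0, -1], [0, 0, 2, -1, -1, -1], [0, 0, -1, 2, 0, 0], [-1, 0, -1, 0, 2, 0], [0, -1, -1, 0, 0, 2]].
All simple roots have the same length, so the diagram is simply laced. The associated Dynkin diagram is a chain of 5 nodes with one extra node attached to the third node from one end (E_6), so the type is E_6.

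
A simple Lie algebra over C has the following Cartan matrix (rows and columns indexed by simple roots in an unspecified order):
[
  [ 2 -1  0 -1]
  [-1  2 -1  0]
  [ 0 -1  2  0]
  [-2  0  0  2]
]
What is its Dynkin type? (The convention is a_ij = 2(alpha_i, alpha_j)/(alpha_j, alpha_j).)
type C_4

The matrix has rank 4 with 2's on the diagonal. Reading the off-diagonal entries as Dynkin edges (a single edge where a_ij = a_ji = -1; a double or triple edge where a_ij * a_ji = 2 or 3), the diagram is a chain of 4 nodes with a double edge at one end; the terminal node there is the unique long simple root (C_4). One simple-root ordering that puts it in standard form is (alpha_3, alpha_2, alpha_1, alpha_4). So the algebra is type C_4, i.e. sp(8).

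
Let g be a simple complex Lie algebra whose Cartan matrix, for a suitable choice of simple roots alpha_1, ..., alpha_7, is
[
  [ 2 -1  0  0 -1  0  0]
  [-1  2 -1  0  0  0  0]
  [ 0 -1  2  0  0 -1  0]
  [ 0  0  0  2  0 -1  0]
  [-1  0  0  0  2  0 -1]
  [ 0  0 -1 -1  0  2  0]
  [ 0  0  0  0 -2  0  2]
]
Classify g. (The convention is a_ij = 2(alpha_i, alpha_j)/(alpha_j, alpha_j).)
type C_7

The matrix has rank 7 with 2's on the diagonal. Reading the off-diagonal entries as Dynkin edges (a single edge where a_ij = a_ji = -1; a double or triple edge where a_ij * a_ji = 2 or 3), the diagram is a chain of 7 nodes with a double edge at one end; the terminal node there is the unique long simple root (C_7). One simple-root ordering that puts it in standard form is (alpha_4, alpha_6, alpha_3, alpha_2, alpha_1, alpha_5, alpha_7). So the algebra is type C_7, i.e. sp(14).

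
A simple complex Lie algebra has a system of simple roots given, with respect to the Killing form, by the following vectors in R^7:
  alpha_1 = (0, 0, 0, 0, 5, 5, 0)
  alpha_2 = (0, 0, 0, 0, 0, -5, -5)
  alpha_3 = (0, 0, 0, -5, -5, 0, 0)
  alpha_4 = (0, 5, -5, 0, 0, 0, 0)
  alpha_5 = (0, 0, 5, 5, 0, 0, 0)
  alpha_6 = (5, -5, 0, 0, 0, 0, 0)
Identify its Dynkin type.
A_6

Compute the Cartan integers a_ij = 2(alpha_i, alpha_j)/(alpha_j, alpha_j); the resulting 6x6 Cartan matrix is
[[2, -1, -1, 0, 0, 0], [-1, 2, 0, 0, 0, 0], [-1, 0, 2, 0, -1, 0], [0, 0, 0, 2, -1, -1], [0, 0, -1, -1, 2, 0], [0, 0, 0, -1, 0, 2]].
All simple roots have the same length, so the diagram is simply laced. The associated Dynkin diagram is a chain of 6 nodes with single edges (A_6), so the type is A_6 (the algebra sl(7)).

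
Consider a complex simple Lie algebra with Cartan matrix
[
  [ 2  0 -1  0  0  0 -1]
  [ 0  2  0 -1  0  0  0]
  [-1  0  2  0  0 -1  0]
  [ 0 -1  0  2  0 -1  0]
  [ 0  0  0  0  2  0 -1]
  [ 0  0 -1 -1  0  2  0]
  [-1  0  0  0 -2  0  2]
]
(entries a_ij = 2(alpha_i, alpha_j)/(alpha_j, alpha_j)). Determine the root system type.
B_7

The matrix has rank 7 with 2's on the diagonal. Reading the off-diagonal entries as Dynkin edges (a single edge where a_ij = a_ji = -1; a double or triple edge where a_ij * a_ji = 2 or 3), the diagram is a chain of 7 nodes with a double edge at one end; the terminal node there is the unique short simple root (B_7). One simple-root ordering that puts it in standard form is (alpha_2, alpha_4, alpha_6, alpha_3, alpha_1, alpha_7, alpha_5). So the algebra is type B_7, i.e. so(15).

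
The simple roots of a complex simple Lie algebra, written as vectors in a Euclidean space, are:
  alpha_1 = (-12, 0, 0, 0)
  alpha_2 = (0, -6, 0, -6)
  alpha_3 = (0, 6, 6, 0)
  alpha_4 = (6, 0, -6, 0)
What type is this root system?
Compute the Cartan integers a_ij = 2(alpha_i, alpha_j)/(alpha_j, alpha_j); the resulting 4x4 Cartan matrix is
[[2, 0, 0, -2], [0, 2, -1, 0], [0, -1, 2, -1], [-1, 0, -1, 2]].
The roots have two lengths (squared-length ratio 2:1); the short ones are alpha_{2,3,4}. The associated Dynkin diagram is a chain of 4 nodes with a double edge at one end; the terminal node there is the unique long simple root (C_4), so the type is C_4 (the algebra sp(8)).

C_4 (sp(8))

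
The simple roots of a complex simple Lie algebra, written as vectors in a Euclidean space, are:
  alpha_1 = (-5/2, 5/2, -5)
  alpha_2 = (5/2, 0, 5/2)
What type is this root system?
Compute the Cartan integers a_ij = 2(alpha_i, alpha_j)/(alpha_j, alpha_j); the resulting 2x2 Cartan matrix is
[[2, -3], [-1, 2]].
The roots have two lengths (squared-length ratio 3:1); the short ones are alpha_{2}. The associated Dynkin diagram is two nodes joined by a triple edge (G_2), so the type is G_2.

G_2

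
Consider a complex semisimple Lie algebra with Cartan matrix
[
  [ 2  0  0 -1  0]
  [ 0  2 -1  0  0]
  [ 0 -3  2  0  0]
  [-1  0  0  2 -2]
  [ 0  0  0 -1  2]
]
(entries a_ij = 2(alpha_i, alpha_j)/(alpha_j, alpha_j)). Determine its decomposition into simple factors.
The diagram associated to this matrix has two connected components: the simple roots {alpha_1, alpha_4, alpha_5} form a chain of 3 nodes with a double edge at one end; the terminal node there is the unique short simple root (B_3), and {alpha_2, alpha_3} form two nodes joined by a triple edge (G_2). A semisimple Lie algebra decomposes uniquely as the direct sum of simple ideals, one per connected component of its Dynkin diagram, so g ≅ B_3 ⊕ G_2 (dimension 21 + 14 = 35).

B_3 + G_2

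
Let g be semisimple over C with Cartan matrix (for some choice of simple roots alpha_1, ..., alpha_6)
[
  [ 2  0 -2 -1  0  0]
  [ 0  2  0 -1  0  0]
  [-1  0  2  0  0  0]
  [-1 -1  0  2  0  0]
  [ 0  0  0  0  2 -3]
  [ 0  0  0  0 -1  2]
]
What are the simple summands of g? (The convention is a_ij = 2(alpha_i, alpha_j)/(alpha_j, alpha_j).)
The diagram associated to this matrix has two connected components: the simple roots {alpha_1, alpha_2, alpha_3, alpha_4} form a chain of 4 nodes with a double edge at one end; the terminal node there is the unique short simple root (B_4), and {alpha_5, alpha_6} form two nodes joined by a triple edge (G_2). A semisimple Lie algebra decomposes uniquely as the direct sum of simple ideals, one per connected component of its Dynkin diagram, so g ≅ B_4 ⊕ G_2 (dimension 36 + 14 = 50).

type B_4 + type G_2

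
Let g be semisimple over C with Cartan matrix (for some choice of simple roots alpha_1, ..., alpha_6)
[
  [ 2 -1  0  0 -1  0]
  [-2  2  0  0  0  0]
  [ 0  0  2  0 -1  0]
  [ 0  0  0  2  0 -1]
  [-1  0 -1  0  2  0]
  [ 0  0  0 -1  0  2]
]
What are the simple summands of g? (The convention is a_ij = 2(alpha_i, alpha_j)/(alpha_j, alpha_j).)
The diagram associated to this matrix has two connected components: the simple roots {alpha_4, alpha_6} form a chain of 2 nodes with single edges (A_2), and {alpha_1, alpha_2, alpha_3, alpha_5} form a chain of 4 nodes with a double edge at one end; the terminal node there is the unique long simple root (C_4). A semisimple Lie algebra decomposes uniquely as the direct sum of simple ideals, one per connected component of its Dynkin diagram, so g ≅ A_2 ⊕ C_4 (dimension 8 + 36 = 44).

A_2 (sl(3)) ⊕ C_4 (sp(8))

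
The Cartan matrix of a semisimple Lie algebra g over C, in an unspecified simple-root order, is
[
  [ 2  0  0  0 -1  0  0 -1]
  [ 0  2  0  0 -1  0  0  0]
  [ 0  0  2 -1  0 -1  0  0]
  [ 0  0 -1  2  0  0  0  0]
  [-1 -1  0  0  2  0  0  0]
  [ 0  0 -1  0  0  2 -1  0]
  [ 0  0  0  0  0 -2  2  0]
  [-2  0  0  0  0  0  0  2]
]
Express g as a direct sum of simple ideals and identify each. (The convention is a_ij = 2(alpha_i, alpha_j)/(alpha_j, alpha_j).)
The diagram associated to this matrix has two connected components: the simple roots {alpha_1, alpha_2, alpha_5, alpha_8} form a chain of 4 nodes with a double edge at one end; the terminal node there is the unique long simple root (C_4), and {alpha_3, alpha_4, alpha_6, alpha_7} form a chain of 4 nodes with a double edge at one end; the terminal node there is the unique long simple root (C_4). A semisimple Lie algebra decomposes uniquely as the direct sum of simple ideals, one per connected component of its Dynkin diagram, so g ≅ C_4 ⊕ C_4 (dimension 36 + 36 = 72).

C4 ⊕ C4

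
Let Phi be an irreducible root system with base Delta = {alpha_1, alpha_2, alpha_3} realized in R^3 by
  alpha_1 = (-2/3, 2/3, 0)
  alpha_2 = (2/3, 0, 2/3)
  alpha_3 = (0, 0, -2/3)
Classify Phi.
Compute the Cartan integers a_ij = 2(alpha_i, alpha_j)/(alpha_j, alpha_j); the resulting 3x3 Cartan matrix is
[[2, -1, 0], [-1, 2, -2], [0, -1, 2]].
The roots have two lengths (squared-length ratio 2:1); the short ones are alpha_{3}. The associated Dynkin diagram is a chain of 3 nodes with a double edge at one end; the terminal node there is the unique short simple root (B_3), so the type is B_3 (the algebra so(7)).

B_3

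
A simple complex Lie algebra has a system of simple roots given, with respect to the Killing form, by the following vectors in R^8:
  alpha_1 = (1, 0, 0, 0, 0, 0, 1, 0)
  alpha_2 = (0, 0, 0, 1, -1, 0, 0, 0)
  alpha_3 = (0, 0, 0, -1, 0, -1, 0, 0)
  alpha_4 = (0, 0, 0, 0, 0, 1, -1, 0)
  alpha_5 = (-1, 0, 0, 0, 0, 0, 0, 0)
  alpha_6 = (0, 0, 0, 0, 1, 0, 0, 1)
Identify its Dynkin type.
B6

Compute the Cartan integers a_ij = 2(alpha_i, alpha_j)/(alpha_j, alpha_j); the resulting 6x6 Cartan matrix is
[[2, 0, 0, -1, -2, 0], [0, 2, -1, 0, 0, -1], [0, -1, 2, -1, 0, 0], [-1, 0, -1, 2, 0, 0], [-1, 0, 0, 0, 2, 0], [0, -1, 0, 0, 0, 2]].
The roots have two lengths (squared-length ratio 2:1); the short ones are alpha_{5}. The associated Dynkin diagram is a chain of 6 nodes with a double edge at one end; the terminal node there is the unique short simple root (B_6), so the type is B_6 (the algebra so(13)).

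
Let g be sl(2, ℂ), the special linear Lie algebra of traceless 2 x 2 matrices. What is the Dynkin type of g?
A1

This is sl(2), which has dimension 2^2 - 1 = 3 and rank 2 - 1 = 1 (a Cartan subalgebra is the diagonal traceless matrices). In the classification of classical Lie algebras, the special linear algebra sl(n+1) has type A_n; here n = 1, so the Dynkin diagram is a chain of 1 nodes with single edges (A_1). Hence the type is A_1.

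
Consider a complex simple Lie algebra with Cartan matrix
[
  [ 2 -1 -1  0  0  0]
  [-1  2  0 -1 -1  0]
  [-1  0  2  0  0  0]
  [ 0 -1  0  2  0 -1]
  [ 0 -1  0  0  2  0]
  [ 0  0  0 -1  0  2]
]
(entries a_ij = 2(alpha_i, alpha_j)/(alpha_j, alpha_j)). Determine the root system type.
The matrix has rank 6 with 2's on the diagonal. Reading the off-diagonal entries as Dynkin edges (a single edge where a_ij = a_ji = -1; a double or triple edge where a_ij * a_ji = 2 or 3), the diagram is a chain of 5 nodes with one extra node attached to the third node from one end (E_6). One simple-root ordering that puts it in standard form is (alpha_3, alpha_5, alpha_1, alpha_2, alpha_4, alpha_6). So the algebra is type E_6.

E_6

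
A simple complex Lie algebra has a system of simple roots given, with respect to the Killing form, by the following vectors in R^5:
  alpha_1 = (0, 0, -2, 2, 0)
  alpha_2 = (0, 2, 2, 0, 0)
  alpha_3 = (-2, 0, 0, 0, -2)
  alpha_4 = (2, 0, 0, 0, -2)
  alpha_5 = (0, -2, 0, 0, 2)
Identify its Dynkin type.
D_5

Compute the Cartan integers a_ij = 2(alpha_i, alpha_j)/(alpha_j, alpha_j); the resulting 5x5 Cartan matrix is
[[2, -1, 0, 0, 0], [-1, 2, 0, 0, -1], [0, 0, 2, 0, -1], [0, 0, 0, 2, -1], [0, -1, -1, -1, 2]].
All simple roots have the same length, so the diagram is simply laced. The associated Dynkin diagram is a chain of 3 nodes with a fork of two nodes at one end (D_5), so the type is D_5 (the algebra so(10)).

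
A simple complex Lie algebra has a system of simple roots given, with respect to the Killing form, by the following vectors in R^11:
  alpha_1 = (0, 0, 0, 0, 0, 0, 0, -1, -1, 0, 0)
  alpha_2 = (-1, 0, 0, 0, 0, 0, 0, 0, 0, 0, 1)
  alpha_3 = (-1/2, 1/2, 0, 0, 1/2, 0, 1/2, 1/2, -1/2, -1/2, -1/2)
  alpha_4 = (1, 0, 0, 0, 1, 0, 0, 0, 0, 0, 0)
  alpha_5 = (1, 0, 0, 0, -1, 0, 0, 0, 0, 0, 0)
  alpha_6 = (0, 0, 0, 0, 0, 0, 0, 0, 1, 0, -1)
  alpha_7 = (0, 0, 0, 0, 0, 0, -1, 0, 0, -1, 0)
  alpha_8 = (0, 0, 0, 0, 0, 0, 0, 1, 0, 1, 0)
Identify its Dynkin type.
type E_8

Compute the Cartan integers a_ij = 2(alpha_i, alpha_j)/(alpha_j, alpha_j); the resulting 8x8 Cartan matrix is
[[2, 0, 0, 0, 0, -1, 0, -1], [0, 2, 0, -1, -1, -1, 0, 0], [0, 0, 2, 0, -1, 0, 0, 0], [0, -1, 0, 2, 0, 0, 0, 0], [0, -1, -1, 0, 2, 0, 0, 0], [-1, -1, 0, 0, 0, 2, 0, 0], [0, 0, 0, 0, 0, 0, 2, -1], [-1, 0, 0, 0, 0, 0, -1, 2]].
All simple roots have the same length, so the diagram is simply laced. The associated Dynkin diagram is a chain of 7 nodes with one extra node attached to the third node from one end (E_8), so the type is E_8.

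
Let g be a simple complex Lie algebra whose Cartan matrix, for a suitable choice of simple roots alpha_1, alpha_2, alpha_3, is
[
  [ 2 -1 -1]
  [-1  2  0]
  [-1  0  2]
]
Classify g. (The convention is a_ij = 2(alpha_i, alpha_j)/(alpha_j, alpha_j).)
A_3

The matrix has rank 3 with 2's on the diagonal. Reading the off-diagonal entries as Dynkin edges (a single edge where a_ij = a_ji = -1; a double or triple edge where a_ij * a_ji = 2 or 3), the diagram is a chain of 3 nodes with single edges (A_3). One simple-root ordering that puts it in standard form is (alpha_2, alpha_1, alpha_3). So the algebra is type A_3, i.e. sl(4).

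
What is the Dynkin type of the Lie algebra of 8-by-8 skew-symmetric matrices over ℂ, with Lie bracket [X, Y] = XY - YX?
This is so(8) with 8 even, which has dimension 8(8-1)/2 = 28 and rank 8/2 = 4. In the classification of classical Lie algebras, the orthogonal algebra so(2n) in an even number of variables has type D_n; here n = 4, so the Dynkin diagram is a chain of 2 nodes with a fork of two nodes at one end (D_4). Hence the type is D_4.

D_4 (so(8))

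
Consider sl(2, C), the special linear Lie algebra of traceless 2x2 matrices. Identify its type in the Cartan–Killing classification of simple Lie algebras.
A_1

This is sl(2), which has dimension 2^2 - 1 = 3 and rank 2 - 1 = 1 (a Cartan subalgebra is the diagonal traceless matrices). In the classification of classical Lie algebras, the special linear algebra sl(n+1) has type A_n; here n = 1, so the Dynkin diagram is a chain of 1 nodes with single edges (A_1). Hence the type is A_1.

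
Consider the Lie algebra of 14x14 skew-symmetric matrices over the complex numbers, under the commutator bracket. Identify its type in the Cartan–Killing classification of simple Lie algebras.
D_7

This is so(14) with 14 even, which has dimension 14(14-1)/2 = 91 and rank 14/2 = 7. In the classification of classical Lie algebras, the orthogonal algebra so(2n) in an even number of variables has type D_n; here n = 7, so the Dynkin diagram is a chain of 5 nodes with a fork of two nodes at one end (D_7). Hence the type is D_7.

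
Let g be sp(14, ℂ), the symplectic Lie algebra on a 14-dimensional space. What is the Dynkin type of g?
This is sp(14), which has dimension 14(14+1)/2 = 105 and rank 14/2 = 7. In the classification of classical Lie algebras, the symplectic algebra sp(2n) has type C_n; here n = 7, so the Dynkin diagram is a chain of 7 nodes with a double edge at one end; the terminal node there is the unique long simple root (C_7). Hence the type is C_7.

C7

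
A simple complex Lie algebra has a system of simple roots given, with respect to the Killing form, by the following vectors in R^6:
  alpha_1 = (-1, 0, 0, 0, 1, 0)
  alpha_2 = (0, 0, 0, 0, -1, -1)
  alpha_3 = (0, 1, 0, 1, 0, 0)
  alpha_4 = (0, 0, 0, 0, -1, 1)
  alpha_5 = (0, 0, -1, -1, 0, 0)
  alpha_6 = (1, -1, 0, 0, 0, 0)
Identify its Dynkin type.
Compute the Cartan integers a_ij = 2(alpha_i, alpha_j)/(alpha_j, alpha_j); the resulting 6x6 Cartan matrix is
[[2, -1, 0, -1, 0, -1], [-1, 2, 0, 0, 0, 0], [0, 0, 2, 0, -1, -1], [-1, 0, 0, 2, 0, 0], [0, 0, -1, 0, 2, 0], [-1, 0, -1, 0, 0, 2]].
All simple roots have the same length, so the diagram is simply laced. The associated Dynkin diagram is a chain of 4 nodes with a fork of two nodes at one end (D_6), so the type is D_6 (the algebra so(12)).

D_6 (so(12))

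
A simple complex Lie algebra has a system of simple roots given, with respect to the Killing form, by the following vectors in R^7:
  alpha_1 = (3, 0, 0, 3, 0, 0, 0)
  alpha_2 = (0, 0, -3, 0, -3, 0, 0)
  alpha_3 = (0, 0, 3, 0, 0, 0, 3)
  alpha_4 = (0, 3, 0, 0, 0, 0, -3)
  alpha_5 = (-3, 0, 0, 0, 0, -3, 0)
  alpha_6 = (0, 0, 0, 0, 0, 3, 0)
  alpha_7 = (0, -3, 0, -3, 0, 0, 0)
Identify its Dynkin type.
B_7

Compute the Cartan integers a_ij = 2(alpha_i, alpha_j)/(alpha_j, alpha_j); the resulting 7x7 Cartan matrix is
[[2, 0, 0, 0, -1, 0, -1], [0, 2, -1, 0, 0, 0, 0], [0, -1, 2, -1, 0, 0, 0], [0, 0, -1, 2, 0, 0, -1], [-1, 0, 0, 0, 2, -2, 0], [0, 0, 0, 0, -1, 2, 0], [-1, 0, 0, -1, 0, 0, 2]].
The roots have two lengths (squared-length ratio 2:1); the short ones are alpha_{6}. The associated Dynkin diagram is a chain of 7 nodes with a double edge at one end; the terminal node there is the unique short simple root (B_7), so the type is B_7 (the algebra so(15)).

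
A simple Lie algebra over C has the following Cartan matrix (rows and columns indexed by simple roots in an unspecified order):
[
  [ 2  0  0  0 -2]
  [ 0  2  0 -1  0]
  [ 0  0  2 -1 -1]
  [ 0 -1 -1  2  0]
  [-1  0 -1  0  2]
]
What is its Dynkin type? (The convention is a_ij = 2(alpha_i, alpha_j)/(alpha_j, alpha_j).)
type C_5

The matrix has rank 5 with 2's on the diagonal. Reading the off-diagonal entries as Dynkin edges (a single edge where a_ij = a_ji = -1; a double or triple edge where a_ij * a_ji = 2 or 3), the diagram is a chain of 5 nodes with a double edge at one end; the terminal node there is the unique long simple root (C_5). One simple-root ordering that puts it in standard form is (alpha_2, alpha_4, alpha_3, alpha_5, alpha_1). So the algebra is type C_5, i.e. sp(10).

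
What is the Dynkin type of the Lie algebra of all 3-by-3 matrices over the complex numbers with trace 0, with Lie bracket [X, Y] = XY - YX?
This is sl(3), which has dimension 3^2 - 1 = 8 and rank 3 - 1 = 2 (a Cartan subalgebra is the diagonal traceless matrices). In the classification of classical Lie algebras, the special linear algebra sl(n+1) has type A_n; here n = 2, so the Dynkin diagram is a chain of 2 nodes with single edges (A_2). Hence the type is A_2.

A_2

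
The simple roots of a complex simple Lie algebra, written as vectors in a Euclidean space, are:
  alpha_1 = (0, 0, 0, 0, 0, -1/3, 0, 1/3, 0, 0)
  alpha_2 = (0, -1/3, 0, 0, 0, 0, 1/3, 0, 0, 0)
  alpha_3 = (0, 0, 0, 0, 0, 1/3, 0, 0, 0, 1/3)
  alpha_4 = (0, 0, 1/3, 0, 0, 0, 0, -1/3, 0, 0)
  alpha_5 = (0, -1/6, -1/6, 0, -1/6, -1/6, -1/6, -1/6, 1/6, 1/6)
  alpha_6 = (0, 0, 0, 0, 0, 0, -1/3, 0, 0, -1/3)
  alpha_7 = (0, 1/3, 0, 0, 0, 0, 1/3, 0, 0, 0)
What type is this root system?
E_7

Compute the Cartan integers a_ij = 2(alpha_i, alpha_j)/(alpha_j, alpha_j); the resulting 7x7 Cartan matrix is
[[2, 0, -1, -1, 0, 0, 0], [0, 2, 0, 0, 0, -1, 0], [-1, 0, 2, 0, 0, -1, 0], [-1, 0, 0, 2, 0, 0, 0], [0, 0, 0, 0, 2, 0, -1], [0, -1, -1, 0, 0, 2, -1], [0, 0, 0, 0, -1, -1, 2]].
All simple roots have the same length, so the diagram is simply laced. The associated Dynkin diagram is a chain of 6 nodes with one extra node attached to the third node from one end (E_7), so the type is E_7.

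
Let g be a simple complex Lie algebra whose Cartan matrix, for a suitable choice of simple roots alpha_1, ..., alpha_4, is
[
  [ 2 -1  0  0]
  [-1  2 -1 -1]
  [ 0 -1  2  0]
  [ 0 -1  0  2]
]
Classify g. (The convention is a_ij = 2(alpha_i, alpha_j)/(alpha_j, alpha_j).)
The matrix has rank 4 with 2's on the diagonal. Reading the off-diagonal entries as Dynkin edges (a single edge where a_ij = a_ji = -1; a double or triple edge where a_ij * a_ji = 2 or 3), the diagram is a chain of 2 nodes with a fork of two nodes at one end (D_4). One simple-root ordering that puts it in standard form is (alpha_4, alpha_2, alpha_3, alpha_1). So the algebra is type D_4, i.e. so(8).

type D_4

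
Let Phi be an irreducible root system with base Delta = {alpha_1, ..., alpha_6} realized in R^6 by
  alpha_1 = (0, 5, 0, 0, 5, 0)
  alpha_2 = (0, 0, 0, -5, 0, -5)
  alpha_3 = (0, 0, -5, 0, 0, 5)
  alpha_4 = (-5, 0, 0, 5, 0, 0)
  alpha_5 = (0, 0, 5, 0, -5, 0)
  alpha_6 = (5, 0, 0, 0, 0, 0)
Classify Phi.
B_6

Compute the Cartan integers a_ij = 2(alpha_i, alpha_j)/(alpha_j, alpha_j); the resulting 6x6 Cartan matrix is
[[2, 0, 0, 0, -1, 0], [0, 2, -1, -1, 0, 0], [0, -1, 2, 0, -1, 0], [0, -1, 0, 2, 0, -2], [-1, 0, -1, 0, 2, 0], [0, 0, 0, -1, 0, 2]].
The roots have two lengths (squared-length ratio 2:1); the short ones are alpha_{6}. The associated Dynkin diagram is a chain of 6 nodes with a double edge at one end; the terminal node there is the unique short simple root (B_6), so the type is B_6 (the algebra so(13)).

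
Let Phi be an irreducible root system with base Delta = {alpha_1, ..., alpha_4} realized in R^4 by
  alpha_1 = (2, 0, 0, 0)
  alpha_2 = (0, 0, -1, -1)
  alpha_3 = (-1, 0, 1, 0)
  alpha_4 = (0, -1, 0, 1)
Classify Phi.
Compute the Cartan integers a_ij = 2(alpha_i, alpha_j)/(alpha_j, alpha_j); the resulting 4x4 Cartan matrix is
[[2, 0, -2, 0], [0, 2, -1, -1], [-1, -1, 2, 0], [0, -1, 0, 2]].
The roots have two lengths (squared-length ratio 2:1); the short ones are alpha_{2,3,4}. The associated Dynkin diagram is a chain of 4 nodes with a double edge at one end; the terminal node there is the unique long simple root (C_4), so the type is C_4 (the algebra sp(8)).

C_4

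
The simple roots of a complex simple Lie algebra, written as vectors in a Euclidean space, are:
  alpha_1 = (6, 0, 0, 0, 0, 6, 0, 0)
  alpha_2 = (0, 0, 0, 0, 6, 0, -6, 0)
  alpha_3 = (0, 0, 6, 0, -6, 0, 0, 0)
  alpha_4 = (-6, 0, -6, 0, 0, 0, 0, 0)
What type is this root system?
Compute the Cartan integers a_ij = 2(alpha_i, alpha_j)/(alpha_j, alpha_j); the resulting 4x4 Cartan matrix is
[[2, 0, 0, -1], [0, 2, -1, 0], [0, -1, 2, -1], [-1, 0, -1, 2]].
All simple roots have the same length, so the diagram is simply laced. The associated Dynkin diagram is a chain of 4 nodes with single edges (A_4), so the type is A_4 (the algebra sl(5)).

type A_4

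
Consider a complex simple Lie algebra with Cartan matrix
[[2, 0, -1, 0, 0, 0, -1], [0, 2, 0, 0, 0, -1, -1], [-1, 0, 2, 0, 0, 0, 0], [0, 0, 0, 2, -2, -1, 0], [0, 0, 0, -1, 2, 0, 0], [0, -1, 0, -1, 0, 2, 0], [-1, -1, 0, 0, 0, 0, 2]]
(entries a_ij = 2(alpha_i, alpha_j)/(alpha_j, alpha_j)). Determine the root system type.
The matrix has rank 7 with 2's on the diagonal. Reading the off-diagonal entries as Dynkin edges (a single edge where a_ij = a_ji = -1; a double or triple edge where a_ij * a_ji = 2 or 3), the diagram is a chain of 7 nodes with a double edge at one end; the terminal node there is the unique short simple root (B_7). One simple-root ordering that puts it in standard form is (alpha_3, alpha_1, alpha_7, alpha_2, alpha_6, alpha_4, alpha_5). So the algebra is type B_7, i.e. so(15).

type B_7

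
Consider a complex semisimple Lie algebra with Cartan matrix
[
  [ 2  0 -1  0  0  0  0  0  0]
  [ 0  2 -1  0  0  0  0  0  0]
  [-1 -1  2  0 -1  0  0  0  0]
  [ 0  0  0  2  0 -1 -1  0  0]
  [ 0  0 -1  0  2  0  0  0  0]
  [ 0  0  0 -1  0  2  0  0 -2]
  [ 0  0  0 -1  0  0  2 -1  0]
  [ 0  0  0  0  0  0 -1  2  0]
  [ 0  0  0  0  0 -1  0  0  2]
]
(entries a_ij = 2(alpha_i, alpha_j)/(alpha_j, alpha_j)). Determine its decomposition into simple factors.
The diagram associated to this matrix has two connected components: the simple roots {alpha_4, alpha_6, alpha_7, alpha_8, alpha_9} form a chain of 5 nodes with a double edge at one end; the terminal node there is the unique short simple root (B_5), and {alpha_1, alpha_2, alpha_3, alpha_5} form a chain of 2 nodes with a fork of two nodes at one end (D_4). A semisimple Lie algebra decomposes uniquely as the direct sum of simple ideals, one per connected component of its Dynkin diagram, so g ≅ B_5 ⊕ D_4 (dimension 55 + 28 = 83).

type B_5 ⊕ type D_4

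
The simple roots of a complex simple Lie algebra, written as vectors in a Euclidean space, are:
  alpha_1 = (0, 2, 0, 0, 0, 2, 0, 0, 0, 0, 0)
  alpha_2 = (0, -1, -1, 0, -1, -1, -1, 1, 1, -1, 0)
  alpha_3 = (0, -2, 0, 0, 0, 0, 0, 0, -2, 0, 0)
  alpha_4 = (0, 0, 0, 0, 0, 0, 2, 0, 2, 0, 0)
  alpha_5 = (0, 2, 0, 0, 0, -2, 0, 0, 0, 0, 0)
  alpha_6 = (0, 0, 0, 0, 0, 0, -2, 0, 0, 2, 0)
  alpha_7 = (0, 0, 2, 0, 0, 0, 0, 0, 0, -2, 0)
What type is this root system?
Compute the Cartan integers a_ij = 2(alpha_i, alpha_j)/(alpha_j, alpha_j); the resulting 7x7 Cartan matrix is
[[2, -1, -1, 0, 0, 0, 0], [-1, 2, 0, 0, 0, 0, 0], [-1, 0, 2, -1, -1, 0, 0], [0, 0, -1, 2, 0, -1, 0], [0, 0, -1, 0, 2, 0, 0], [0, 0, 0, -1, 0, 2, -1], [0, 0, 0, 0, 0, -1, 2]].
All simple roots have the same length, so the diagram is simply laced. The associated Dynkin diagram is a chain of 6 nodes with one extra node attached to the third node from one end (E_7), so the type is E_7.

E7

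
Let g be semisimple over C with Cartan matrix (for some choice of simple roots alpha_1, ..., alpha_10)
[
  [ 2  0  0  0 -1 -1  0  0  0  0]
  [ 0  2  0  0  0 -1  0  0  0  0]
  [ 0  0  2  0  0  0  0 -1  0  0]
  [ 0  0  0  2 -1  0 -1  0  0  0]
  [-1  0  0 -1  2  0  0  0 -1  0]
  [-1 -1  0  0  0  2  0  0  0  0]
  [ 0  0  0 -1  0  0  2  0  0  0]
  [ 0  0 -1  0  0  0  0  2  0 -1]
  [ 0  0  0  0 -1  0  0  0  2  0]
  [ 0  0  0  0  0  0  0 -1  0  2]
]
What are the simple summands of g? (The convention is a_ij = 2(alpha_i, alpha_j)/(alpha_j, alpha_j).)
The diagram associated to this matrix has two connected components: the simple roots {alpha_3, alpha_8, alpha_10} form a chain of 3 nodes with single edges (A_3), and {alpha_1, alpha_2, alpha_4, alpha_5, alpha_6, alpha_7, alpha_9} form a chain of 6 nodes with one extra node attached to the third node from one end (E_7). A semisimple Lie algebra decomposes uniquely as the direct sum of simple ideals, one per connected component of its Dynkin diagram, so g ≅ A_3 ⊕ E_7 (dimension 15 + 133 = 148).

A_3 ⊕ E_7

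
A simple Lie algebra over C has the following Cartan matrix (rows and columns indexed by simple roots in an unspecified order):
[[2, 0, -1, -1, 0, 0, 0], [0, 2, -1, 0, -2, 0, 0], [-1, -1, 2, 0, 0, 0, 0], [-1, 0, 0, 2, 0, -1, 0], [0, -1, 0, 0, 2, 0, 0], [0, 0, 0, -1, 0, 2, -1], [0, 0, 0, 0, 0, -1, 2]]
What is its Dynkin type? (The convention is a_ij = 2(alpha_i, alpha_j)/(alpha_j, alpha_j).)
B7

The matrix has rank 7 with 2's on the diagonal. Reading the off-diagonal entries as Dynkin edges (a single edge where a_ij = a_ji = -1; a double or triple edge where a_ij * a_ji = 2 or 3), the diagram is a chain of 7 nodes with a double edge at one end; the terminal node there is the unique short simple root (B_7). One simple-root ordering that puts it in standard form is (alpha_7, alpha_6, alpha_4, alpha_1, alpha_3, alpha_2, alpha_5). So the algebra is type B_7, i.e. so(15).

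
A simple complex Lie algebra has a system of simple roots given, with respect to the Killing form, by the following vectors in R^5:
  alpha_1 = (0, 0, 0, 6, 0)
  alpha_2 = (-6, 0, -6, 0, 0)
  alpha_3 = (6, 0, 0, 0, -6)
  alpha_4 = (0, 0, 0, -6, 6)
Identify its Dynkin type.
B_4 (so(9))

Compute the Cartan integers a_ij = 2(alpha_i, alpha_j)/(alpha_j, alpha_j); the resulting 4x4 Cartan matrix is
[[2, 0, 0, -1], [0, 2, -1, 0], [0, -1, 2, -1], [-2, 0, -1, 2]].
The roots have two lengths (squared-length ratio 2:1); the short ones are alpha_{1}. The associated Dynkin diagram is a chain of 4 nodes with a double edge at one end; the terminal node there is the unique short simple root (B_4), so the type is B_4 (the algebra so(9)).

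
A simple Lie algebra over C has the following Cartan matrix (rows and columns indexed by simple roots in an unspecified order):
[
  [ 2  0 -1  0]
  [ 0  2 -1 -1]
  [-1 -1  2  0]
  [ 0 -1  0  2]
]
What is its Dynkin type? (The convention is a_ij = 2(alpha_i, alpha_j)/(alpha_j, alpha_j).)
type A_4

The matrix has rank 4 with 2's on the diagonal. Reading the off-diagonal entries as Dynkin edges (a single edge where a_ij = a_ji = -1; a double or triple edge where a_ij * a_ji = 2 or 3), the diagram is a chain of 4 nodes with single edges (A_4). One simple-root ordering that puts it in standard form is (alpha_4, alpha_2, alpha_3, alpha_1). So the algebra is type A_4, i.e. sl(5).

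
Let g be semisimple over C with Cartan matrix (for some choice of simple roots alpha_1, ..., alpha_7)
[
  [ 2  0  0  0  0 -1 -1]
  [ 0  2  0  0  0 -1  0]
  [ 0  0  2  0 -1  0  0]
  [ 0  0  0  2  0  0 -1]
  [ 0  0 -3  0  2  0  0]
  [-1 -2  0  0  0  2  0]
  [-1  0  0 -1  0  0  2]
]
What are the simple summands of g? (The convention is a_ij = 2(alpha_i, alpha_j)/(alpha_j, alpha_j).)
B_5 ⊕ G_2

The diagram associated to this matrix has two connected components: the simple roots {alpha_1, alpha_2, alpha_4, alpha_6, alpha_7} form a chain of 5 nodes with a double edge at one end; the terminal node there is the unique short simple root (B_5), and {alpha_3, alpha_5} form two nodes joined by a triple edge (G_2). A semisimple Lie algebra decomposes uniquely as the direct sum of simple ideals, one per connected component of its Dynkin diagram, so g ≅ B_5 ⊕ G_2 (dimension 55 + 14 = 69).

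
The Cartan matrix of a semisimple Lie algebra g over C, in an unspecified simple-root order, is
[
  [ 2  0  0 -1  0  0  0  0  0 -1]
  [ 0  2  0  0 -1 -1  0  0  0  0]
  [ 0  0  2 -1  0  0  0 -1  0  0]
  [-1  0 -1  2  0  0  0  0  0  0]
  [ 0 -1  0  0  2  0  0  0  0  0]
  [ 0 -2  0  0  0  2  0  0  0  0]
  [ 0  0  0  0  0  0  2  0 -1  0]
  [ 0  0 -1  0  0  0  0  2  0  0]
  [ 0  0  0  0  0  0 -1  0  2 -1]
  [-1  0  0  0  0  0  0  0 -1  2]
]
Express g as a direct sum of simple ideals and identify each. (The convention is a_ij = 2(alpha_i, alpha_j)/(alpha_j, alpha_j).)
The diagram associated to this matrix has two connected components: the simple roots {alpha_1, alpha_3, alpha_4, alpha_7, alpha_8, alpha_9, alpha_10} form a chain of 7 nodes with single edges (A_7), and {alpha_2, alpha_5, alpha_6} form a chain of 3 nodes with a double edge at one end; the terminal node there is the unique long simple root (C_3). A semisimple Lie algebra decomposes uniquely as the direct sum of simple ideals, one per connected component of its Dynkin diagram, so g ≅ A_7 ⊕ C_3 (dimension 63 + 21 = 84).

A7 ⊕ C3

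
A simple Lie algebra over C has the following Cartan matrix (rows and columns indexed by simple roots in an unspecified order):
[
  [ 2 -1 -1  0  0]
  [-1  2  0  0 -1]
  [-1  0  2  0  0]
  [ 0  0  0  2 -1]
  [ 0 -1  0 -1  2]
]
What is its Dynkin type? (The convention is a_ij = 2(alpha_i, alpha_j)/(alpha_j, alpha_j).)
The matrix has rank 5 with 2's on the diagonal. Reading the off-diagonal entries as Dynkin edges (a single edge where a_ij = a_ji = -1; a double or triple edge where a_ij * a_ji = 2 or 3), the diagram is a chain of 5 nodes with single edges (A_5). One simple-root ordering that puts it in standard form is (alpha_3, alpha_1, alpha_2, alpha_5, alpha_4). So the algebra is type A_5, i.e. sl(6).

type A_5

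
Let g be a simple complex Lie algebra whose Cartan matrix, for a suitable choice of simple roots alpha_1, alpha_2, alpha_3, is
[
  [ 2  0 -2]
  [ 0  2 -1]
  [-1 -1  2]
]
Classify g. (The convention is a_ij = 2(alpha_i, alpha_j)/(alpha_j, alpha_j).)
The matrix has rank 3 with 2's on the diagonal. Reading the off-diagonal entries as Dynkin edges (a single edge where a_ij = a_ji = -1; a double or triple edge where a_ij * a_ji = 2 or 3), the diagram is a chain of 3 nodes with a double edge at one end; the terminal node there is the unique long simple root (C_3). One simple-root ordering that puts it in standard form is (alpha_2, alpha_3, alpha_1). So the algebra is type C_3, i.e. sp(6).

C3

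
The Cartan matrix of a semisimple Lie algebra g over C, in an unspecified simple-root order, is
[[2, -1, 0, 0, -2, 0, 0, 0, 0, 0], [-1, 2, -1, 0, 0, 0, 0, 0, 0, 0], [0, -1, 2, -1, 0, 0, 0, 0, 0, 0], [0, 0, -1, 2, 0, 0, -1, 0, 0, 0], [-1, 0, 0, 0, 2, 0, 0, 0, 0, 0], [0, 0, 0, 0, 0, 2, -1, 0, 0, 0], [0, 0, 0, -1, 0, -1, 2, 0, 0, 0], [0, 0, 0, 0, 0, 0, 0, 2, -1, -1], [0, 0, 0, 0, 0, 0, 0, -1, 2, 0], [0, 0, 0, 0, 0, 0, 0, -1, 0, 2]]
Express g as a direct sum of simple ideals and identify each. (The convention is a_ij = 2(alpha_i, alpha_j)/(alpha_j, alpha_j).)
The diagram associated to this matrix has two connected components: the simple roots {alpha_8, alpha_9, alpha_10} form a chain of 3 nodes with single edges (A_3), and {alpha_1, alpha_2, alpha_3, alpha_4, alpha_5, alpha_6, alpha_7} form a chain of 7 nodes with a double edge at one end; the terminal node there is the unique short simple root (B_7). A semisimple Lie algebra decomposes uniquely as the direct sum of simple ideals, one per connected component of its Dynkin diagram, so g ≅ A_3 ⊕ B_7 (dimension 15 + 105 = 120).

A3 + B7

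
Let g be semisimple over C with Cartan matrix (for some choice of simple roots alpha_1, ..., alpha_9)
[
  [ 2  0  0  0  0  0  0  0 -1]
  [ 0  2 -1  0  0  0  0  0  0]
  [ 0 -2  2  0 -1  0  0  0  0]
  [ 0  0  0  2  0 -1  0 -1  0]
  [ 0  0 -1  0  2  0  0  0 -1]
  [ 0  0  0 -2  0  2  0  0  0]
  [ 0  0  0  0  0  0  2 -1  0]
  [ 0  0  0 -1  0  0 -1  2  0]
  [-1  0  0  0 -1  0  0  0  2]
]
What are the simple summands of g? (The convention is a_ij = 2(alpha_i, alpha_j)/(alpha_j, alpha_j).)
B_5 ⊕ C_4

The diagram associated to this matrix has two connected components: the simple roots {alpha_1, alpha_2, alpha_3, alpha_5, alpha_9} form a chain of 5 nodes with a double edge at one end; the terminal node there is the unique short simple root (B_5), and {alpha_4, alpha_6, alpha_7, alpha_8} form a chain of 4 nodes with a double edge at one end; the terminal node there is the unique long simple root (C_4). A semisimple Lie algebra decomposes uniquely as the direct sum of simple ideals, one per connected component of its Dynkin diagram, so g ≅ B_5 ⊕ C_4 (dimension 55 + 36 = 91).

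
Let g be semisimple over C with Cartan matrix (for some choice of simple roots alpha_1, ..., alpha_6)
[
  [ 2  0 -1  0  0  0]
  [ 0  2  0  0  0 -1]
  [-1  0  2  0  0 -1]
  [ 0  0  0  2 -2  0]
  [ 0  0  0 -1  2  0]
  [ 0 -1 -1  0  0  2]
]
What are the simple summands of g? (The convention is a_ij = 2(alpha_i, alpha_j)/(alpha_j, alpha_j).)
The diagram associated to this matrix has two connected components: the simple roots {alpha_1, alpha_2, alpha_3, alpha_6} form a chain of 4 nodes with single edges (A_4), and {alpha_4, alpha_5} form a chain of 2 nodes with a double edge at one end; the terminal node there is the unique short simple root (B_2). A semisimple Lie algebra decomposes uniquely as the direct sum of simple ideals, one per connected component of its Dynkin diagram, so g ≅ A_4 ⊕ B_2 (dimension 24 + 10 = 34).

A4 ⊕ B2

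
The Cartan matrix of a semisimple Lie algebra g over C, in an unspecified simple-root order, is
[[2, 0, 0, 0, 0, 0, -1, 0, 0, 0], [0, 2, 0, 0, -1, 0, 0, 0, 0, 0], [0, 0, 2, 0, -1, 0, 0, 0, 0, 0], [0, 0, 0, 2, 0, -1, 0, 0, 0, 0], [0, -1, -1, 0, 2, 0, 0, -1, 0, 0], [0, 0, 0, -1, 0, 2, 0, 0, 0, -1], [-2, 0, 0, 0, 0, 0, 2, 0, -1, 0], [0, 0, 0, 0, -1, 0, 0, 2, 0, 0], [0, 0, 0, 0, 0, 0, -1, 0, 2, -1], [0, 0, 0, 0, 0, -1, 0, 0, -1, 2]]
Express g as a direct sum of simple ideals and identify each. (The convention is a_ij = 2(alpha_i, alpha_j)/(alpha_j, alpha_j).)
type B_6 ⊕ type D_4

The diagram associated to this matrix has two connected components: the simple roots {alpha_1, alpha_4, alpha_6, alpha_7, alpha_9, alpha_10} form a chain of 6 nodes with a double edge at one end; the terminal node there is the unique short simple root (B_6), and {alpha_2, alpha_3, alpha_5, alpha_8} form a chain of 2 nodes with a fork of two nodes at one end (D_4). A semisimple Lie algebra decomposes uniquely as the direct sum of simple ideals, one per connected component of its Dynkin diagram, so g ≅ B_6 ⊕ D_4 (dimension 78 + 28 = 106).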